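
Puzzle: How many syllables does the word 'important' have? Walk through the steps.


Break 'important' into syllables: im-por-tant -> im | por | tant = 3 syllables

3 syllables


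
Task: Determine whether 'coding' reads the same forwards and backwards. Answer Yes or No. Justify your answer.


Forward: 'coding'
Reversed: 'gnidoc'
They differ.

No


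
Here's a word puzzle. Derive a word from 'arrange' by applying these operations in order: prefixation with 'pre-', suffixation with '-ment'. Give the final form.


Step 1: Add prefix 'pre-' to 'arrange' = 'prearrange'
Step 2: Add suffix '-ment' to 'prearrange' = 'prearrangement'

prearrangement


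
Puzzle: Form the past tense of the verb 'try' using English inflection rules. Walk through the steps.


Apply rule: Change -y to -ied. 'try' becomes 'tried'.

tried


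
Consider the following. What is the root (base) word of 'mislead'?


Remove prefix 'mis' from 'mislead' to get root 'lead'.

lead


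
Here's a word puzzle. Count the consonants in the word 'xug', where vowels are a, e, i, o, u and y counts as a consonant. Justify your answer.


Consonants in 'xug': x, g = 2 consonants.

2


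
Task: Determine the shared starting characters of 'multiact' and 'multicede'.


Compare from the start: 5 characters match: 'multi'. Mismatch at position 6: 'a' vs 'c'.

multi


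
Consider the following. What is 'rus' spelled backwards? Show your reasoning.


Reverse 'rus' character by character: 'sur'.

sur


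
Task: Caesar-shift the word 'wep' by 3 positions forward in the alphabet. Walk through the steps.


Shift each letter by 3: w -> z, e -> h, p -> s. Result: 'zhs'.

zhs


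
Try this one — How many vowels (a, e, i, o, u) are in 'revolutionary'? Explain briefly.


Vowels in 'revolutionary': e, o, u, i, o, a = 6 vowels.

6


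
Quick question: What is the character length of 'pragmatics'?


Spell out 'pragmatics' and number each letter: p(1), r(2), a(3), g(4), m(5), a(6), t(7), i(8), c(9), s(10). Total: 10 letters.

10


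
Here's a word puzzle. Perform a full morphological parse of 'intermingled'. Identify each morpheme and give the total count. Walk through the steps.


Step 1: Identify prefix: 'inter' (meaning: between)
Step 2: Identify root: 'mingle'
Step 3: Identify suffix(es): 'ed'
Decomposition: inter- (prefix: between) + mingle (root) + -ed (suffix: past)
Total morphemes: 3

3 morphemes (inter- (prefix: between) + mingle (root) + -ed (suffix: past))


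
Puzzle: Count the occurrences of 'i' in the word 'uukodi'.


Letter 'i' in 'uukodi': found at position(s) 6 = 1 occurrence(s).

1


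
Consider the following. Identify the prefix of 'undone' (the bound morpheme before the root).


The word 'undone' = 'un' (prefix) + 'done' (root). The prefix is 'un'.

un


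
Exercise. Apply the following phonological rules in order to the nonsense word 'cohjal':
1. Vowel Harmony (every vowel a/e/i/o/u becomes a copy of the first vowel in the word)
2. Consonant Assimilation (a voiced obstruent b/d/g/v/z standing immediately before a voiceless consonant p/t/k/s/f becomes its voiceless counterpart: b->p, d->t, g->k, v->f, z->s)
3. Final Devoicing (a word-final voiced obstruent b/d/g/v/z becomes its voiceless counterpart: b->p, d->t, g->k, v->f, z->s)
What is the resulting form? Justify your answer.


Starting form: 'cohjal'
Rule 1: Vowel Harmony: all vowels become 'o' (matching first vowel). 'cohjal' -> 'cohjol'
Rule 2: Consonant Assimilation: no voiced obstruent (b/d/g/v/z) stands immediately before a voiceless consonant (p/t/k/s/f). No change.
Rule 3: Final Devoicing: final consonant 'l' is not one of the voiced obstruents b/d/g/v/z. No change.
Final form: 'cohjol'

cohjol


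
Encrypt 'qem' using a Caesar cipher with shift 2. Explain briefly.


Shift each letter by 2: q -> s, e -> g, m -> o. Result: 'sgo'.

sgo


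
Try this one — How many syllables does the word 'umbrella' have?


Break 'umbrella' into syllables: um-brel-la -> um | brel | la = 3 syllables

3 syllables


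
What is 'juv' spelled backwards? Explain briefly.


Reverse 'juv' character by character: 'vuj'.

vuj


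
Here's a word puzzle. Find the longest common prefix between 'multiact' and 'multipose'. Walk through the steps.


Compare from the start: 5 characters match: 'multi'. Mismatch at position 6: 'a' vs 'p'.

multi


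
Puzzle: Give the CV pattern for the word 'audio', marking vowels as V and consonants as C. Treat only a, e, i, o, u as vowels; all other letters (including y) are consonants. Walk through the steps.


Letter mapping: a = V, u = V, d = C, i = V, o = V.

VVCVV


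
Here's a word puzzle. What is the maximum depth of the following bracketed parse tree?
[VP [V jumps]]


Count bracket nesting levels:
'[' at pos 0: depth = 1
'[' at pos 4: depth = 2
Maximum depth reached: 2

2


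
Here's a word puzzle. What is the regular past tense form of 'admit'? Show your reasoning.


Apply rule: Double final consonant and add -ed. 'admit' becomes 'admitted'.

admitted


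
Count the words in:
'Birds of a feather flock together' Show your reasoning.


Split into words: Birds | of | a | feather | flock | together = 6 words.

6


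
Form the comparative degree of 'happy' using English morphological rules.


Apply comparative formation (consonant + y: change y to i, add -er): 'happy' -> 'happier'.

happier


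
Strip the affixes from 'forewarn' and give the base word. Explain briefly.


Remove prefix 'fore' from 'forewarn' to get root 'warn'.

warn


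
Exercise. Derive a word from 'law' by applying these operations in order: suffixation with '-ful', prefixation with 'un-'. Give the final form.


Step 1: Add suffix '-ful' to 'law' = 'lawful'
Step 2: Add prefix 'un-' to 'lawful' = 'unlawful'

unlawful


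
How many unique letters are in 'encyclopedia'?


Unique letters in 'encyclopedia': {a, c, d, e, i, l, n, o, p, y} = 10 distinct letters.

10


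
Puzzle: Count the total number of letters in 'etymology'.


Spell out 'etymology' and number each letter: e(1), t(2), y(3), m(4), o(5), l(6), o(7), g(8), y(9). Total: 9 letters.

9


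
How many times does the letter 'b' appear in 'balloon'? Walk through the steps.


Letter 'b' in 'balloon': found at position(s) 1 = 1 occurrence(s).

1


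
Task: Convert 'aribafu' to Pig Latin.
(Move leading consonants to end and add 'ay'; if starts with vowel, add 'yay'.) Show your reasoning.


'aribafu' starts with a vowel, so add 'yay': 'aribafuyay'.

aribafuyay


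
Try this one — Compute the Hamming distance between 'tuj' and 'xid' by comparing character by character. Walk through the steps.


Alignment:
Position 1: 't' vs 'x' = DIFFER
Position 2: 'u' vs 'i' = DIFFER
Position 3: 'j' vs 'd' = DIFFER
Total differences: 3

3


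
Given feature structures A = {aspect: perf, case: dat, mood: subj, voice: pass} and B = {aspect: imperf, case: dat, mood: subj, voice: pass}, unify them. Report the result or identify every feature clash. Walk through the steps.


Compare features:
aspect: A=perf vs B=imperf -> CLASH
case: A=dat vs B=dat -> unified: dat
mood: A=subj vs B=subj -> unified: subj
voice: A=pass vs B=pass -> unified: pass
Clash detected on feature 'aspect' (perf vs imperf); unification fails.

CLASH on 'aspect' (perf vs imperf)


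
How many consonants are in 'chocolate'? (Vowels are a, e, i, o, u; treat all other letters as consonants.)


Consonants in 'chocolate': c, h, c, l, t = 5 consonants.

5


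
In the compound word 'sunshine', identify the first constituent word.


Split 'sunshine' into 'sun' + 'shine'. The first part is 'sun'.

sun


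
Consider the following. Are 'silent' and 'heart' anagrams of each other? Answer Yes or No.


Sorted letters of 'silent': 'eilnst'
Sorted letters of 'heart': 'aehrt'
They do not match.

No


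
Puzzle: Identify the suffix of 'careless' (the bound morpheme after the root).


The word 'careless' = 'care' (root) + '-less' (suffix). The suffix is '-less'.

less


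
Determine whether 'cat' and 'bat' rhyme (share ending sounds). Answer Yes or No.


Rime (stressed vowel + following sounds) of 'cat': -at = /æt/
Rime of 'bat': -at = /æt/
/æt/ and /æt/ are the same ending sound, so the words rhyme.

Yes


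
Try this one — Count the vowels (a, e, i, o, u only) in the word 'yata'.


Vowels in 'yata': a, a = 2 vowels.

2


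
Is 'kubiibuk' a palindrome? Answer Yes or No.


Forward: 'kubiibuk'
Reversed: 'kubiibuk'
They are identical.

Yes


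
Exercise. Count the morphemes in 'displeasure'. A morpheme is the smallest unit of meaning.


Decomposition: dis- (prefix) + please (root) + -ure (suffix) = 3 morpheme(s)

3 morphemes


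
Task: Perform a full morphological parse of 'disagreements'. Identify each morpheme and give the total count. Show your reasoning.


Step 1: Identify prefix: 'dis' (meaning: not/apart)
Step 2: Identify root: 'agree'
Step 3: Identify suffix(es): 'ment, s'
Decomposition: dis- (prefix: not/apart) + agree (root) + -ment (suffix: action/result) + -s (plural)
Total morphemes: 4

4 morphemes (dis- (prefix: not/apart) + agree (root) + -ment (suffix: action/result) + -s (plural))


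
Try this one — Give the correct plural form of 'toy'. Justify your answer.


Apply rule: Add -s. 'toy' becomes 'toys'.

toys


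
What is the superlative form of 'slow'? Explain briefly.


Apply superlative formation (add -est): 'slow' -> 'slowest'.

slowest


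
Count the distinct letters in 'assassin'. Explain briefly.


Unique letters in 'assassin': {a, i, n, s} = 4 distinct letters.

4


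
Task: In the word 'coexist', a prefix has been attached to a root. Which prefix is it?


The word 'coexist' = 'co' (prefix) + 'exist' (root). The prefix is 'co'.

co


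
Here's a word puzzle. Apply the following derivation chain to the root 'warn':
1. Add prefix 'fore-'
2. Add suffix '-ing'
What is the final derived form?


Step 1: Add prefix 'fore-' to 'warn' = 'forewarn'
Step 2: Add suffix '-ing' to 'forewarn' = 'forewarning'

forewarning


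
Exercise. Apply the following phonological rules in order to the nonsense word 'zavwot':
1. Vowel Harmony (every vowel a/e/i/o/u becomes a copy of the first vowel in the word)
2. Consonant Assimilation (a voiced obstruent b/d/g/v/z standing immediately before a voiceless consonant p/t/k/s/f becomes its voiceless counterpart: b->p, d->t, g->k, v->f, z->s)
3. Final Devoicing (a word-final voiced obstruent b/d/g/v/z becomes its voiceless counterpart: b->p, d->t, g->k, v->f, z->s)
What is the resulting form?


Starting form: 'zavwot'
Rule 1: Vowel Harmony: all vowels become 'a' (matching first vowel). 'zavwot' -> 'zavwat'
Rule 2: Consonant Assimilation: no voiced obstruent (b/d/g/v/z) stands immediately before a voiceless consonant (p/t/k/s/f). No change.
Rule 3: Final Devoicing: final consonant 't' is not one of the voiced obstruents b/d/g/v/z. No change.
Final form: 'zavwat'

zavwat


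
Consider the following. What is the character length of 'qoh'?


Spell out 'qoh' and number each letter: q(1), o(2), h(3). Total: 3 letters.

3


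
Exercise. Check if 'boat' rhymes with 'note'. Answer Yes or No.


Rime (stressed vowel + following sounds) of 'boat': -oat = /oʊt/
Rime of 'note': -ote = /oʊt/
/oʊt/ and /oʊt/ are the same ending sound, so the words rhyme.

Yes


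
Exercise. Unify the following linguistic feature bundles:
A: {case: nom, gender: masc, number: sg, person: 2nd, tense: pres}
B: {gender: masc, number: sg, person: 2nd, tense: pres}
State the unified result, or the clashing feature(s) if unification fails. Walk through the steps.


Compare features:
case: A=nom vs B=_ -> unified: nom
gender: A=masc vs B=masc -> unified: masc
number: A=sg vs B=sg -> unified: sg
person: A=2nd vs B=2nd -> unified: 2nd
tense: A=pres vs B=pres -> unified: pres
No clashes found.

Unified: {case: nom, gender: masc, number: sg, person: 2nd, tense: pres}


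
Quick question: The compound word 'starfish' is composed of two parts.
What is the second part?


Split 'starfish' into 'star' + 'fish'. The second part is 'fish'.

fish


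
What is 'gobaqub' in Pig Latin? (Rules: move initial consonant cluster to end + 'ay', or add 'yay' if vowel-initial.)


'gobaqub': move consonant cluster 'g' to end and add 'ay': 'obaqubgay'.

obaqubgay


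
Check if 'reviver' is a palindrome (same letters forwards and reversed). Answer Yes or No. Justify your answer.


Forward: 'reviver'
Reversed: 'reviver'
They are identical.

Yes


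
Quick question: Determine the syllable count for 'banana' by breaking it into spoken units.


Break 'banana' into syllables: ba-na-na -> ba | na | na = 3 syllables

3 syllables


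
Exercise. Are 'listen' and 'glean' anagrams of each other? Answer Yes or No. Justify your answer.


Sorted letters of 'listen': 'eilnst'
Sorted letters of 'glean': 'aegln'
They do not match.

No


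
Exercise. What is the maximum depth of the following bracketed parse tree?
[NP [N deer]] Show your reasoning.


Count bracket nesting levels:
'[' at pos 0: depth = 1
'[' at pos 4: depth = 2
Maximum depth reached: 2

2


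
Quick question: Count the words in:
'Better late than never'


Split into words: Better | late | than | never = 4 words.

4


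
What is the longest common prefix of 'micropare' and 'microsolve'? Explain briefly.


Compare from the start: 5 characters match: 'micro'. Mismatch at position 6: 'p' vs 's'.

micro


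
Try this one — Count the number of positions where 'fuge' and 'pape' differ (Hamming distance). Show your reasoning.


Alignment:
Position 1: 'f' vs 'p' = DIFFER
Position 2: 'u' vs 'a' = DIFFER
Position 3: 'g' vs 'p' = DIFFER
Position 4: 'e' vs 'e' = match
Total differences: 3

3


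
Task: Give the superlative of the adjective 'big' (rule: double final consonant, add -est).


Apply superlative formation (double final consonant, add -est): 'big' -> 'biggest'.

biggest


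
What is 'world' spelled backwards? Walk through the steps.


Reverse 'world' character by character: 'dlrow'.

dlrow


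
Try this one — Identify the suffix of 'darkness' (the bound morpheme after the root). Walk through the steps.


The word 'darkness' = 'dark' (root) + '-ness' (suffix). The suffix is '-ness'.

ness


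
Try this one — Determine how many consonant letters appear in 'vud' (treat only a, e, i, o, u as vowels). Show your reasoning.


Consonants in 'vud': v, d = 2 consonants.

2


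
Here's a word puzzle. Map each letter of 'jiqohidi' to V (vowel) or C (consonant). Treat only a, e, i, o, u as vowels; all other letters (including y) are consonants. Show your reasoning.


Letter mapping: j = C, i = V, q = C, o = V, h = C, i = V, d = C, i = V.

CVCVCVCV


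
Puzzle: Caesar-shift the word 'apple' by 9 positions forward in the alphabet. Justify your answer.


Shift each letter by 9: a -> j, p -> y, p -> y, l -> u, e -> n. Result: 'jyyun'.

jyyun


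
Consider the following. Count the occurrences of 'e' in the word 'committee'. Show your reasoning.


Letter 'e' in 'committee': found at position(s) 8, 9 = 2 occurrence(s).

2


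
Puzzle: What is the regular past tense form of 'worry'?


Apply rule: Change -y to -ied. 'worry' becomes 'worried'.

worried


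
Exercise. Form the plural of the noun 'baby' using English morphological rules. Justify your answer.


Apply rule: Change -y to -ies (consonant + y). 'baby' becomes 'babies'.

babies


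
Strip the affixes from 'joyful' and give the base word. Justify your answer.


Remove suffix '-ful' from 'joyful' to get root 'joy'.

joy


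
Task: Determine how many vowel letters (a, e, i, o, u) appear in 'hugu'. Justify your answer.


Vowels in 'hugu': u, u = 2 vowels.

2


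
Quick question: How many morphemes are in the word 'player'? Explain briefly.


Decomposition: play (root) + -er (suffix) = 2 morpheme(s)

2 morphemes


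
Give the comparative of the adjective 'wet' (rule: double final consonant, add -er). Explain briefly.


Apply comparative formation (double final consonant, add -er): 'wet' -> 'wetter'.

wetter


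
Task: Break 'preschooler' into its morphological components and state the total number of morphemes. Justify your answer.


Step 1: Identify prefix: 'pre' (meaning: before)
Step 2: Identify root: 'school'
Step 3: Identify suffix(es): 'er'
Decomposition: pre- (prefix: before) + school (root) + -er (suffix: one who)
Total morphemes: 3

3 morphemes (pre- (prefix: before) + school (root) + -er (suffix: one who))


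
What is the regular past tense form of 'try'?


Apply rule: Change -y to -ied. 'try' becomes 'tried'.

tried


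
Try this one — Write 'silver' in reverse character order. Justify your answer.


Reverse 'silver' character by character: 'revlis'.

revlis


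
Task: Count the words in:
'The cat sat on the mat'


Split into words: The | cat | sat | on | the | mat = 6 words.

6


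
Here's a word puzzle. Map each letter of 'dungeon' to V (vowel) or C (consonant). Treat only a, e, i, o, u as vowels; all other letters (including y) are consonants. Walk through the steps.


Letter mapping: d = C, u = V, n = C, g = C, e = V, o = V, n = C.

CVCCVVC


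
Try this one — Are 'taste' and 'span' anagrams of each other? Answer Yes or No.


Sorted letters of 'taste': 'aestt'
Sorted letters of 'span': 'anps'
They do not match.

No


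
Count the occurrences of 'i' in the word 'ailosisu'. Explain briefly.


Letter 'i' in 'ailosisu': found at position(s) 2, 6 = 2 occurrence(s).

2


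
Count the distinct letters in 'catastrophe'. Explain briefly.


Unique letters in 'catastrophe': {a, c, e, h, o, p, r, s, t} = 9 distinct letters.

9


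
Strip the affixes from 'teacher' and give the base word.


Remove suffix '-er' from 'teacher' to get root 'teach'.

teach


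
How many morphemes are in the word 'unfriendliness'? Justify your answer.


Decomposition: un- (prefix) + friend (root) + -ly (suffix) + -ness (suffix) = 4 morpheme(s)

4 morphemes


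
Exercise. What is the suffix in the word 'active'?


The word 'active' = 'act' (root) + '-ive' (suffix). The suffix is '-ive'.

ive


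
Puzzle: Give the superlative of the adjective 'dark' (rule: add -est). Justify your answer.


Apply superlative formation (add -est): 'dark' -> 'darkest'.

darkest


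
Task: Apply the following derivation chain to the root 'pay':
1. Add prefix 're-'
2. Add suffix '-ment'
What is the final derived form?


Step 1: Add prefix 're-' to 'pay' = 'repay'
Step 2: Add suffix '-ment' to 'repay' = 'repayment'

repayment


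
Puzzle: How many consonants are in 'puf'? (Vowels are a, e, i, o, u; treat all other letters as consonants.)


Consonants in 'puf': p, f = 2 consonants.

2


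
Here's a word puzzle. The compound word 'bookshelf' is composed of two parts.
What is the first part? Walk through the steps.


Split 'bookshelf' into 'book' + 'shelf'. The first part is 'book'.

book


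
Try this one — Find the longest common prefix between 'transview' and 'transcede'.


Compare from the start: 5 characters match: 'trans'. Mismatch at position 6: 'v' vs 'c'.

trans


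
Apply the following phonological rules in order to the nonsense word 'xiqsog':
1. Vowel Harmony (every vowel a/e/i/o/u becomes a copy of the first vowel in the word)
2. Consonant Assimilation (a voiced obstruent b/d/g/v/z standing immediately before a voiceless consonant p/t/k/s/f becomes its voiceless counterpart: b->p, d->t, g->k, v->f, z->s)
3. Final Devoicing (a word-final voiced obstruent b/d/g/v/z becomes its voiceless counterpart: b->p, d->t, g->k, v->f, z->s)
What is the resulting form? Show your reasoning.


Starting form: 'xiqsog'
Rule 1: Vowel Harmony: all vowels become 'i' (matching first vowel). 'xiqsog' -> 'xiqsig'
Rule 2: Consonant Assimilation: no voiced obstruent (b/d/g/v/z) stands immediately before a voiceless consonant (p/t/k/s/f). No change.
Rule 3: Final Devoicing: word-final voiced obstruent 'g' becomes voiceless 'k'. 'xiqsig' -> 'xiqsik'
Final form: 'xiqsik'

xiqsik


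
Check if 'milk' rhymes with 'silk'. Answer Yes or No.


Rime (stressed vowel + following sounds) of 'milk': -ilk = /ɪlk/
Rime of 'silk': -ilk = /ɪlk/
/ɪlk/ and /ɪlk/ are the same ending sound, so the words rhyme.

Yes


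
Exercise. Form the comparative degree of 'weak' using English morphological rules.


Apply comparative formation (add -er): 'weak' -> 'weaker'.

weaker


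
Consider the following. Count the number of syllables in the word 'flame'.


Break 'flame' into syllables: flame -> flame = 1 syllable

1 syllable


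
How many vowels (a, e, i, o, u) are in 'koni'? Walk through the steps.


Vowels in 'koni': o, i = 2 vowels.

2


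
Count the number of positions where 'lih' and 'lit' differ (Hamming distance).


Alignment:
Position 1: 'l' vs 'l' = match
Position 2: 'i' vs 'i' = match
Position 3: 'h' vs 't' = DIFFER
Total differences: 1

1


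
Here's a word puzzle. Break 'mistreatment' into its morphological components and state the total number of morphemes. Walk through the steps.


Step 1: Identify prefix: 'mis' (meaning: wrongly)
Step 2: Identify root: 'treat'
Step 3: Identify suffix(es): 'ment'
Decomposition: mis- (prefix: wrongly) + treat (root) + -ment (suffix: action/result)
Total morphemes: 3

3 morphemes (mis- (prefix: wrongly) + treat (root) + -ment (suffix: action/result))


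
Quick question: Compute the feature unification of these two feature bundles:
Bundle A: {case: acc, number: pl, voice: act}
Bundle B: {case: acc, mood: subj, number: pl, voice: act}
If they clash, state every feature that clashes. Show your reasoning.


Compare features:
case: A=acc vs B=acc -> unified: acc
mood: A=_ vs B=subj -> unified: subj
number: A=pl vs B=pl -> unified: pl
voice: A=act vs B=act -> unified: act
No clashes found.

Unified: {case: acc, mood: subj, number: pl, voice: act}


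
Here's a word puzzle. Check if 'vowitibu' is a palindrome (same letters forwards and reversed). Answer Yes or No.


Forward: 'vowitibu'
Reversed: 'ubitiwov'
They differ.

No


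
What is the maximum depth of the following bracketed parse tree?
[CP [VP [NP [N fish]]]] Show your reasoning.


Count bracket nesting levels:
'[' at pos 0: depth = 1
'[' at pos 4: depth = 2
'[' at pos 8: depth = 3
'[' at pos 12: depth = 4
Maximum depth reached: 4

4


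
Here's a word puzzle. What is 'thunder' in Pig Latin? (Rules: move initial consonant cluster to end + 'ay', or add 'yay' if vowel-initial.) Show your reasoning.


'thunder': move consonant cluster 'th' to end and add 'ay': 'underthay'.

underthay


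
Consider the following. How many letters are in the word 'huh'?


Spell out 'huh' and number each letter: h(1), u(2), h(3). Total: 3 letters.

3


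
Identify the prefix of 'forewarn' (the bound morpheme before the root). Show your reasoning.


The word 'forewarn' = 'fore' (prefix) + 'warn' (root). The prefix is 'fore'.

fore


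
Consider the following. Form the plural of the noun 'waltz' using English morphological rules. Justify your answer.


Apply rule: Add -es (sibilant/fricative ending). 'waltz' becomes 'waltzes'.

waltzes


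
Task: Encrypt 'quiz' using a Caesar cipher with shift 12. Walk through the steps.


Shift each letter by 12: q -> c, u -> g, i -> u, z -> l. Result: 'cgul'.

cgul


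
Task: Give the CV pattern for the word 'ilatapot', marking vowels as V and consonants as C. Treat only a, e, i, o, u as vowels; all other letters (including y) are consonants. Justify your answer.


Letter mapping: i = V, l = C, a = V, t = C, a = V, p = C, o = V, t = C.

VCVCVCVC


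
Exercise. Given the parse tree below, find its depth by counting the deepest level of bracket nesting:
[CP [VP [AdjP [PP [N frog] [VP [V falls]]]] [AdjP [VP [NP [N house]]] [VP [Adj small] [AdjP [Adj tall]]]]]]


Count bracket nesting levels:
'[' at pos 0: depth = 1
'[' at pos 4: depth = 2
'[' at pos 8: depth = 3
'[' at pos 14: depth = 4
'[' at pos 18: depth = 5
'[' at pos 27: depth = 5
'[' at pos 31: depth = 6
'[' at pos 44: depth = 3
'[' at pos 50: depth = 4
'[' at pos 54: depth = 5
'[' at pos 58: depth = 6
'[' at pos 70: depth = 4
'[' at pos 74: depth = 5
'[' at pos 86: depth = 5
'[' at pos 92: depth = 6
Maximum depth reached: 6

6


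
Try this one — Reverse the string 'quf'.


Reverse 'quf' character by character: 'fuq'.

fuq


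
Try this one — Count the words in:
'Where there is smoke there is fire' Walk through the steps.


Split into words: Where | there | is | smoke | there | is | fire = 7 words.

7


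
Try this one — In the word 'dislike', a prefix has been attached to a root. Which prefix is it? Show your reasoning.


The word 'dislike' = 'dis' (prefix) + 'like' (root). The prefix is 'dis'.

dis


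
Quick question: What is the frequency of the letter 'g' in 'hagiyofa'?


Letter 'g' in 'hagiyofa': found at position(s) 3 = 1 occurrence(s).

1


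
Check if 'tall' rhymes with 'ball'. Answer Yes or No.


Rime (stressed vowel + following sounds) of 'tall': -all = /ɔːl/
Rime of 'ball': -all = /ɔːl/
/ɔːl/ and /ɔːl/ are the same ending sound, so the words rhyme.

Yes


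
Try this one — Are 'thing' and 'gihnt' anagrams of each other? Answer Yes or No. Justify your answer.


Sorted letters of 'thing': 'ghint'
Sorted letters of 'gihnt': 'ghint'
They match.

Yes


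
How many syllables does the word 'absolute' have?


Break 'absolute' into syllables: ab-so-lute -> ab | so | lute = 3 syllables

3 syllables


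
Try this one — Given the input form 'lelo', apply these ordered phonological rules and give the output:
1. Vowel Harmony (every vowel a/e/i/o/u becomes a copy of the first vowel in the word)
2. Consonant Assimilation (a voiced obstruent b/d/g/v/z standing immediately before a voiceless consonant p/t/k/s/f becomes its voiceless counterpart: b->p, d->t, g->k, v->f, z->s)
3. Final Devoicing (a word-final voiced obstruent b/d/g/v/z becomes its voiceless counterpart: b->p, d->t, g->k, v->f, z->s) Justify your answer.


Starting form: 'lelo'
Rule 1: Vowel Harmony: all vowels become 'e' (matching first vowel). 'lelo' -> 'lele'
Rule 2: Consonant Assimilation: no voiced obstruent (b/d/g/v/z) stands immediately before a voiceless consonant (p/t/k/s/f). No change.
Rule 3: Final Devoicing: the word ends in the vowel 'e', not a consonant. No change.
Final form: 'lele'

lele


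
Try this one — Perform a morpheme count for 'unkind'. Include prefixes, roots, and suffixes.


Decomposition: un- (prefix) + kind (root) = 2 morpheme(s)

2 morphemes


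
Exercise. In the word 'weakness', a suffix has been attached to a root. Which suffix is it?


The word 'weakness' = 'weak' (root) + '-ness' (suffix). The suffix is '-ness'.

ness


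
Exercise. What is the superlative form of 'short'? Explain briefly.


Apply superlative formation (add -est): 'short' -> 'shortest'.

shortest


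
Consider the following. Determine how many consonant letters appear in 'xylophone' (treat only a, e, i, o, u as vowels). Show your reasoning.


Consonants in 'xylophone': x, y, l, p, h, n = 6 consonants.

6


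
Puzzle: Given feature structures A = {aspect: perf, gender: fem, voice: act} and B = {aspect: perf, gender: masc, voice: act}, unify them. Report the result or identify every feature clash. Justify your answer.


Compare features:
aspect: A=perf vs B=perf -> unified: perf
gender: A=fem vs B=masc -> CLASH
voice: A=act vs B=act -> unified: act
Clash detected on feature 'gender' (fem vs masc); unification fails.

CLASH on 'gender' (fem vs masc)


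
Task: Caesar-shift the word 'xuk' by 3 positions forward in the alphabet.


Shift each letter by 3: x -> a, u -> x, k -> n. Result: 'axn'.

axn


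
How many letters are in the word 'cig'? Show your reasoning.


Spell out 'cig' and number each letter: c(1), i(2), g(3). Total: 3 letters.

3


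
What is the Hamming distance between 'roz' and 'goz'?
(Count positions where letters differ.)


Alignment:
Position 1: 'r' vs 'g' = DIFFER
Position 2: 'o' vs 'o' = match
Position 3: 'z' vs 'z' = match
Total differences: 1

1


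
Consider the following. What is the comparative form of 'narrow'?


Apply comparative formation (add -er): 'narrow' -> 'narrower'.

narrower


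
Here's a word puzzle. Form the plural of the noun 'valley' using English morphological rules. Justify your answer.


Apply rule: Add -s. 'valley' becomes 'valleys'.

valleys


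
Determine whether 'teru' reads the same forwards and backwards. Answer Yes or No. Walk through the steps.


Forward: 'teru'
Reversed: 'uret'
They differ.

No


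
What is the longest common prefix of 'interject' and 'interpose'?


Compare from the start: 5 characters match: 'inter'. Mismatch at position 6: 'j' vs 'p'.

inter


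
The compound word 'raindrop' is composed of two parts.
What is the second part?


Split 'raindrop' into 'rain' + 'drop'. The second part is 'drop'.

drop


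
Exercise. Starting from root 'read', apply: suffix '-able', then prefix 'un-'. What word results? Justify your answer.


Step 1: Add suffix '-able' to 'read' = 'readable'
Step 2: Add prefix 'un-' to 'readable' = 'unreadable'

unreadable


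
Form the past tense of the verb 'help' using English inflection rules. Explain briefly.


Apply rule: Add -ed. 'help' becomes 'helped'.

helped


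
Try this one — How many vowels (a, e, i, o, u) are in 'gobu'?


Vowels in 'gobu': o, u = 2 vowels.

2


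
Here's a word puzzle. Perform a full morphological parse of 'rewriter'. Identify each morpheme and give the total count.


Step 1: Identify prefix: 're' (meaning: again)
Step 2: Identify root: 'write'
Step 3: Identify suffix(es): 'er'
Decomposition: re- (prefix: again) + write (root) + -er (suffix: one who)
Total morphemes: 3

3 morphemes (re- (prefix: again) + write (root) + -er (suffix: one who))


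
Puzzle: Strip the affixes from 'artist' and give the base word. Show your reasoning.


Remove suffix '-ist' from 'artist' to get root 'art'.

art


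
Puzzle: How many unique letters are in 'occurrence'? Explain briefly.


Unique letters in 'occurrence': {c, e, n, o, r, u} = 6 distinct letters.

6


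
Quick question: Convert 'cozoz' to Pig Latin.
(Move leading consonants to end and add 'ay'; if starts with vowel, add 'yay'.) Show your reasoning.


'cozoz': move consonant cluster 'c' to end and add 'ay': 'ozozcay'.

ozozcay


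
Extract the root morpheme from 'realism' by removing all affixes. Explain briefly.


Remove suffix '-ism' from 'realism' to get root 'real'.

real


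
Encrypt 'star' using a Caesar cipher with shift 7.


Shift each letter by 7: s -> z, t -> a, a -> h, r -> y. Result: 'zahy'.

zahy


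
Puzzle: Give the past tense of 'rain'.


Apply rule: Add -ed. 'rain' becomes 'rained'.

rained


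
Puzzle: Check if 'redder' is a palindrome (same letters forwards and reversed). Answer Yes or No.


Forward: 'redder'
Reversed: 'redder'
They are identical.

Yes


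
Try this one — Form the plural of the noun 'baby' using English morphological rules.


Apply rule: Change -y to -ies (consonant + y). 'baby' becomes 'babies'.

babies


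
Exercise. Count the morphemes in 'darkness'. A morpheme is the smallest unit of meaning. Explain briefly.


Decomposition: dark (root) + -ness (suffix) = 2 morpheme(s)

2 morphemes


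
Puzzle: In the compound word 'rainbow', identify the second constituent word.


Split 'rainbow' into 'rain' + 'bow'. The second part is 'bow'.

bow


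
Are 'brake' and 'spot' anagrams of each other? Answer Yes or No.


Sorted letters of 'brake': 'abekr'
Sorted letters of 'spot': 'opst'
They do not match.

No


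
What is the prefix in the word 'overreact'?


The word 'overreact' = 'over' (prefix) + 'react' (root). The prefix is 'over'.

over


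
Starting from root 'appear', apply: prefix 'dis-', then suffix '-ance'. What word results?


Step 1: Add prefix 'dis-' to 'appear' = 'disappear'
Step 2: Add suffix '-ance' to 'disappear' = 'disappearance'

disappearance


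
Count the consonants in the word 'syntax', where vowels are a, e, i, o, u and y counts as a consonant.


Consonants in 'syntax': s, y, n, t, x = 5 consonants.

5


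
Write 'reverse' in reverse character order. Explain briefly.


Reverse 'reverse' character by character: 'esrever'.

esrever


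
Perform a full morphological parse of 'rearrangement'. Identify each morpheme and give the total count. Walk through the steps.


Step 1: Identify prefix: 're' (meaning: again)
Step 2: Identify root: 'arrange'
Step 3: Identify suffix(es): 'ment'
Decomposition: re- (prefix: again) + arrange (root) + -ment (suffix: action/result)
Total morphemes: 3

3 morphemes (re- (prefix: again) + arrange (root) + -ment (suffix: action/result))


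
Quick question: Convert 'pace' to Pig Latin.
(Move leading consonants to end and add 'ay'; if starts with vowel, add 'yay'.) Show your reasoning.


'pace': move consonant cluster 'p' to end and add 'ay': 'acepay'.

acepay


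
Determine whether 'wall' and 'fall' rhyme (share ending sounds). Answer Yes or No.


Rime (stressed vowel + following sounds) of 'wall': -all = /ɔːl/
Rime of 'fall': -all = /ɔːl/
/ɔːl/ and /ɔːl/ are the same ending sound, so the words rhyme.

Yes


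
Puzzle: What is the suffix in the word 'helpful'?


The word 'helpful' = 'help' (root) + '-ful' (suffix). The suffix is '-ful'.

ful


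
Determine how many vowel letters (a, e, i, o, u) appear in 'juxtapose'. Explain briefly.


Vowels in 'juxtapose': u, a, o, e = 4 vowels.

4


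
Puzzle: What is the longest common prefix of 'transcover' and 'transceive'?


Compare from the start: 6 characters match: 'transc'. Mismatch at position 7: 'o' vs 'e'.

transc


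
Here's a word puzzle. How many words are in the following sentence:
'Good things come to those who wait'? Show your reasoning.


Split into words: Good | things | come | to | those | who | wait = 7 words.

7


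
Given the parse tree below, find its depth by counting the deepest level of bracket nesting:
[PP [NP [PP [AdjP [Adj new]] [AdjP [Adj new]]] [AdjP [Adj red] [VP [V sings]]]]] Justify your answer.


Count bracket nesting levels:
'[' at pos 0: depth = 1
'[' at pos 4: depth = 2
'[' at pos 8: depth = 3
'[' at pos 12: depth = 4
'[' at pos 18: depth = 5
'[' at pos 29: depth = 4
'[' at pos 35: depth = 5
'[' at pos 47: depth = 3
'[' at pos 53: depth = 4
'[' at pos 63: depth = 4
'[' at pos 67: depth = 5
Maximum depth reached: 5

5


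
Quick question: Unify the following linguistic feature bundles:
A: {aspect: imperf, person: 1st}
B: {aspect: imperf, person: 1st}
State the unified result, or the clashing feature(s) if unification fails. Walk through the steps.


Compare features:
aspect: A=imperf vs B=imperf -> unified: imperf
person: A=1st vs B=1st -> unified: 1st
No clashes found.

Unified: {aspect: imperf, person: 1st}


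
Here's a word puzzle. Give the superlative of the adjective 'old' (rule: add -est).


Apply superlative formation (add -est): 'old' -> 'oldest'.

oldest


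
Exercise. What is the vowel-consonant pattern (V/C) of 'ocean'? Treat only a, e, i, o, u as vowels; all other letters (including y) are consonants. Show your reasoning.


Letter mapping: o = V, c = C, e = V, a = V, n = C.

VCVVC


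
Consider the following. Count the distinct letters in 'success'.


Unique letters in 'success': {c, e, s, u} = 4 distinct letters.

4


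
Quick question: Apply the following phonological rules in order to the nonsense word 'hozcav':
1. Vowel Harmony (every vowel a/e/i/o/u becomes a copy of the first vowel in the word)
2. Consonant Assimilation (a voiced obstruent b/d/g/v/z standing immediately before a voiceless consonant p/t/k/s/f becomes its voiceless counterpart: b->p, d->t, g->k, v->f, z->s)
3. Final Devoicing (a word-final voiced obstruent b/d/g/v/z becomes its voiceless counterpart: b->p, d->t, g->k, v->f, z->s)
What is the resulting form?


Starting form: 'hozcav'
Rule 1: Vowel Harmony: all vowels become 'o' (matching first vowel). 'hozcav' -> 'hozcov'
Rule 2: Consonant Assimilation: no voiced obstruent (b/d/g/v/z) stands immediately before a voiceless consonant (p/t/k/s/f). No change.
Rule 3: Final Devoicing: word-final voiced obstruent 'v' becomes voiceless 'f'. 'hozcov' -> 'hozcof'
Final form: 'hozcof'

hozcof


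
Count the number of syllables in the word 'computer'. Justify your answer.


Break 'computer' into syllables: com-pu-ter -> com | pu | ter = 3 syllables

3 syllables


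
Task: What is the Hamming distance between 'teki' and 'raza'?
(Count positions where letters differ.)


Alignment:
Position 1: 't' vs 'r' = DIFFER
Position 2: 'e' vs 'a' = DIFFER
Position 3: 'k' vs 'z' = DIFFER
Position 4: 'i' vs 'a' = DIFFER
Total differences: 4

4


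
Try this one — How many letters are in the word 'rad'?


Spell out 'rad' and number each letter: r(1), a(2), d(3). Total: 3 letters.

3


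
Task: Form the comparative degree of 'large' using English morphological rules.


Apply comparative formation (ends in e: add -r): 'large' -> 'larger'.

larger


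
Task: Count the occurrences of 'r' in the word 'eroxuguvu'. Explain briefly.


Letter 'r' in 'eroxuguvu': found at position(s) 2 = 1 occurrence(s).

1


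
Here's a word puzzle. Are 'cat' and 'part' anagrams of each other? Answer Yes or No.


Sorted letters of 'cat': 'act'
Sorted letters of 'part': 'aprt'
They do not match.

No


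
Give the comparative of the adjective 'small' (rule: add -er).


Apply comparative formation (add -er): 'small' -> 'smaller'.

smaller


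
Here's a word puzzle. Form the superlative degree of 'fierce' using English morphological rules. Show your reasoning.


Apply superlative formation (ends in e: add -st): 'fierce' -> 'fiercest'.

fiercest


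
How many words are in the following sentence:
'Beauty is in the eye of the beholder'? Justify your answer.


Split into words: Beauty | is | in | the | eye | of | the | beholder = 8 words.

8


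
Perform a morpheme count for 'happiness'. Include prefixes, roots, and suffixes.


Decomposition: happy (root) + -ness (suffix) = 2 morpheme(s)

2 morphemes


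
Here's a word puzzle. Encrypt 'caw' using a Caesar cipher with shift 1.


Shift each letter by 1: c -> d, a -> b, w -> x. Result: 'dbx'.

dbx


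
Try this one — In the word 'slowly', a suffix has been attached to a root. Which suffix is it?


The word 'slowly' = 'slow' (root) + '-ly' (suffix). The suffix is '-ly'.

ly


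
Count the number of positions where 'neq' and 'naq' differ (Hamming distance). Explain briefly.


Alignment:
Position 1: 'n' vs 'n' = match
Position 2: 'e' vs 'a' = DIFFER
Position 3: 'q' vs 'q' = match
Total differences: 1

1


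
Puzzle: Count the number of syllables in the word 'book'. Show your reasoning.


Break 'book' into syllables: book -> book = 1 syllable

1 syllable


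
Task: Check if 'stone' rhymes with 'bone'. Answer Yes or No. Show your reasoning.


Rime (stressed vowel + following sounds) of 'stone': -one = /oʊn/
Rime of 'bone': -one = /oʊn/
/oʊn/ and /oʊn/ are the same ending sound, so the words rhyme.

Yes


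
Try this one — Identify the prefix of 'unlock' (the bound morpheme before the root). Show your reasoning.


The word 'unlock' = 'un' (prefix) + 'lock' (root). The prefix is 'un'.

un
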